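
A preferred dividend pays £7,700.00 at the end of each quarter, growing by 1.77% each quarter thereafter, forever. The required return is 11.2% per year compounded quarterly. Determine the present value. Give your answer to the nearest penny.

£747,572.82

Periodic rate r = 0.112/4 per quarter.
Growing perpetuity (Gordon): PV = PMT₁ / (r − g) = 7,700 / (r − 0.0177) = £747,572.82.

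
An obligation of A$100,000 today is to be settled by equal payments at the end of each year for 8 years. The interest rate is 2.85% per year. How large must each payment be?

Level ordinary annuity; solve PV = PMT × [(1 − (1+r)^−n)/r] for PMT.
Periodic rate r = 0.0285 per year.
With n = 8: PMT = 100,000 / ([(1 − (1+r)^−n)/r]) = A$14,155.64

A$14,155.64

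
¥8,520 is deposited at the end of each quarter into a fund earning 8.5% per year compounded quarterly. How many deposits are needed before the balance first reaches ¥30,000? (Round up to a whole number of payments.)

Periodic rate r = 0.085/4 per quarter; n is counted in quarters.
Ordinary annuity FV: 30,000 = 8,520 × [((1+r)^n − 1)/r].
(1+r)^n = 1 + 30,000 × r / 8,520, so n = ln(1 + 30,000·r/8,520) / ln(1+r) = 3.43.
Round up to a whole number of payments: n = 4.

4 payments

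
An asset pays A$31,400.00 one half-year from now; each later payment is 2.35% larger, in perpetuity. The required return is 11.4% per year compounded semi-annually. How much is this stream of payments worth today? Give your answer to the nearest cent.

Periodic rate r = 0.114/2 per half-year.
Growing perpetuity (Gordon): PV = PMT₁ / (r − g) = 31,400 / (r − 0.0235) = A$937,313.43.

A$937,313.43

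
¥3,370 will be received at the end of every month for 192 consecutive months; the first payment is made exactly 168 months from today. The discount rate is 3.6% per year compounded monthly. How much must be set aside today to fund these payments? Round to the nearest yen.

¥297,923

Ordinary annuity of 192 payments, first payment at period 168.
Periodic rate r = 0.036/12 per month; n is counted in months.
The ordinary-annuity PV formula values the stream one period before the first payment (period 167); discount that back 167 periods:
PV₀ = 3,370 × [1 − (1+r)^−192] / r × (1+r)^−167 = ¥297,923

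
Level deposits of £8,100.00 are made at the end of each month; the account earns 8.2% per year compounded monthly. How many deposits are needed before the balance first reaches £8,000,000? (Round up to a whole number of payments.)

301 payments

Periodic rate r = 0.082/12 per month; n is counted in months.
Ordinary annuity FV: 8,000,000 = 8,100 × [((1+r)^n − 1)/r].
(1+r)^n = 1 + 8,000,000 × r / 8,100, so n = ln(1 + 8,000,000·r/8,100) / ln(1+r) = 300.67.
Round up to a whole number of payments: n = 301.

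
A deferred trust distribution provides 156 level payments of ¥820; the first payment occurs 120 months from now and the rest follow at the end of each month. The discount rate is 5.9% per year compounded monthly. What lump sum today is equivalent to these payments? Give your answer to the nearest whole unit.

¥49,750

Ordinary annuity of 156 payments, first payment at period 120.
Periodic rate r = 0.059/12 per month; n is counted in months.
The ordinary-annuity PV formula values the stream one period before the first payment (period 119); discount that back 119 periods:
PV₀ = 820 × [1 − (1+r)^−156] / r × (1+r)^−119 = ¥49,750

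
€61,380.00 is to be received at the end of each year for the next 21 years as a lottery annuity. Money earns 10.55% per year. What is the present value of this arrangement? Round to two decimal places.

€510,999.73

This is an ordinary annuity: 21 payments of €61,380.00 at the end of each year.
Periodic rate r = 0.1055 per year.
PV = PMT × [(1 − (1+r)^−n)/r] = 61,380 × [1 − (1+r)^−21] / r = €510,999.73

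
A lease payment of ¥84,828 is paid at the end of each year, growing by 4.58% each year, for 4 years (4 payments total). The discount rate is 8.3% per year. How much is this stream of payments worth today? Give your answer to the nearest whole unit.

¥297,531

Periodic rate r = 0.083 per year.
Growing ordinary annuity: PV = PMT₁ × [1 − ((1+g)/(1+r))^n] / (r − g) = 84,828 × [1 − ((1+0.0458)/(1+r))^4] / (r − 0.0458) = ¥297,531.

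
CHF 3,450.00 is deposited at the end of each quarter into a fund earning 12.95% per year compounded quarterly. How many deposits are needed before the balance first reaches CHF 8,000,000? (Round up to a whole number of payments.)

Periodic rate r = 0.1295/4 per quarter; n is counted in quarters.
Ordinary annuity FV: 8,000,000 = 3,450 × [((1+r)^n − 1)/r].
(1+r)^n = 1 + 8,000,000 × r / 3,450, so n = ln(1 + 8,000,000·r/3,450) / ln(1+r) = 135.95.
Round up to a whole number of payments: n = 136.

136 payments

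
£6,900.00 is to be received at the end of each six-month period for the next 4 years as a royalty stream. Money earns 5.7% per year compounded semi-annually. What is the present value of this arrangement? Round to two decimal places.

This is an ordinary annuity: 8 payments of £6,900.00 at the end of each six-month period.
Periodic rate r = 0.057/2 per half-year; n is counted in half-years.
PV = PMT × [(1 − (1+r)^−n)/r] = 6,900 × [1 − (1+r)^−8] / r = £48,743.83

£48,743.83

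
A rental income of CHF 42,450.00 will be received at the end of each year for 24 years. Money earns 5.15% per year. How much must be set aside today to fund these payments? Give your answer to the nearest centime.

This is an ordinary annuity: 24 payments of CHF 42,450.00 at the end of each year.
Periodic rate r = 0.0515 per year.
PV = PMT × [(1 − (1+r)^−n)/r] = 42,450 × [1 − (1+r)^−24] / r = CHF 577,299.79

CHF 577,299.79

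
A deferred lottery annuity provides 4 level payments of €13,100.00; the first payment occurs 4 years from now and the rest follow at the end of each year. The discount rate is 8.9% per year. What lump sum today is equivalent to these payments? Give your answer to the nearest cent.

€32,934.35

Ordinary annuity of 4 payments, first payment at period 4.
Periodic rate r = 0.089 per year.
The ordinary-annuity PV formula values the stream one period before the first payment (period 3); discount that back 3 periods:
PV₀ = 13,100 × [1 − (1+r)^−4] / r × (1+r)^−3 = €32,934.35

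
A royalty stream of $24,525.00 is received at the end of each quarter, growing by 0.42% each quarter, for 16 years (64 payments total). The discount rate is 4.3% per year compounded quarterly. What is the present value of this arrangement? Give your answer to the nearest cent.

Periodic rate r = 0.043/4 per quarter; n is counted in quarters.
Growing ordinary annuity: PV = PMT₁ × [1 − ((1+g)/(1+r))^n] / (r − g) = 24,525 × [1 − ((1+0.0042)/(1+r))^64] / (r − 0.0042) = $1,274,475.83.

$1,274,475.83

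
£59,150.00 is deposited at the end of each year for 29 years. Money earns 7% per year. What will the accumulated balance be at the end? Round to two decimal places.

This is an ordinary annuity: 29 deposits of £59,150.00 at the end of each year.
Periodic rate r = 0.07 per year.
FV = PMT × [((1+r)^n − 1)/r] = 59,150 × [(1+r)^29 − 1] / r = £5,166,547.21

£5,166,547.21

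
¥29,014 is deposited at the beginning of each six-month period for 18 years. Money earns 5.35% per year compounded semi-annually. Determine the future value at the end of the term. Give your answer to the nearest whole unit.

¥1,766,919

This is an annuity due: 36 deposits of ¥29,014 at the beginning of each six-month period.
Periodic rate r = 0.0535/2 per half-year; n is counted in half-years.
FV = PMT × [((1+r)^n − 1)/r] × (1+r) = 29,014 × [(1+r)^36 − 1] / r × (1+r) = ¥1,766,919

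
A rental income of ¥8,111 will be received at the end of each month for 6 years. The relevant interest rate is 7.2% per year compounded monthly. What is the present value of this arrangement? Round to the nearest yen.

This is an ordinary annuity: 72 payments of ¥8,111 at the end of each month.
Periodic rate r = 0.072/12 per month; n is counted in months.
PV = PMT × [(1 − (1+r)^−n)/r] = 8,111 × [1 − (1+r)^−72] / r = ¥473,077

¥473,077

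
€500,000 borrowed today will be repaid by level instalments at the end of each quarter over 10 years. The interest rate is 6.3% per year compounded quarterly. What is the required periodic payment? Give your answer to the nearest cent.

€16,943.25

Level ordinary annuity; solve PV = PMT × [(1 − (1+r)^−n)/r] for PMT.
Periodic rate r = 0.063/4 per quarter; n is counted in quarters.
With n = 40: PMT = 500,000 / ([(1 − (1+r)^−n)/r]) = €16,943.25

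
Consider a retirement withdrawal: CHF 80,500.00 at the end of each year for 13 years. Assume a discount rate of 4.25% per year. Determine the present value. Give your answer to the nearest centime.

This is an ordinary annuity: 13 payments of CHF 80,500.00 at the end of each year.
Periodic rate r = 0.0425 per year.
PV = PMT × [(1 − (1+r)^−n)/r] = 80,500 × [1 − (1+r)^−13] / r = CHF 791,517.30

CHF 791,517.30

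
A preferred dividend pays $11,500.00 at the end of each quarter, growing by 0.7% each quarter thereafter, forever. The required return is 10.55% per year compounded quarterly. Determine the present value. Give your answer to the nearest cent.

Periodic rate r = 0.1055/4 per quarter.
Growing perpetuity (Gordon): PV = PMT₁ / (r − g) = 11,500 / (r − 0.007) = $593,548.39.

$593,548.39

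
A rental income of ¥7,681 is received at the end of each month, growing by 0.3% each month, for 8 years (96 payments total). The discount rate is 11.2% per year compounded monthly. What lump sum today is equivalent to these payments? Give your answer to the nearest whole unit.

¥550,036

Periodic rate r = 0.112/12 per month; n is counted in months.
Growing ordinary annuity: PV = PMT₁ × [1 − ((1+g)/(1+r))^n] / (r − g) = 7,681 × [1 − ((1+0.003)/(1+r))^96] / (r − 0.003) = ¥550,036.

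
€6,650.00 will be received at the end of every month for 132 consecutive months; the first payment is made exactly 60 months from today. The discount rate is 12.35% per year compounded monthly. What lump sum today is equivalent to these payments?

€261,752.13

Ordinary annuity of 132 payments, first payment at period 60.
Periodic rate r = 0.1235/12 per month; n is counted in months.
The ordinary-annuity PV formula values the stream one period before the first payment (period 59); discount that back 59 periods:
PV₀ = 6,650 × [1 − (1+r)^−132] / r × (1+r)^−59 = €261,752.13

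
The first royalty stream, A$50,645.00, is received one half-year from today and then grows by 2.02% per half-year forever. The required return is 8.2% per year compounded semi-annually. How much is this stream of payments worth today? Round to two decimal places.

A$2,434,855.77

Periodic rate r = 0.082/2 per half-year.
Growing perpetuity (Gordon): PV = PMT₁ / (r − g) = 50,645 / (r − 0.0202) = A$2,434,855.77.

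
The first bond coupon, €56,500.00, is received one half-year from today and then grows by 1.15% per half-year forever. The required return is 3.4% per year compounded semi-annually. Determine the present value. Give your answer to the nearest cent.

€10,272,727.27

Periodic rate r = 0.034/2 per half-year.
Growing perpetuity (Gordon): PV = PMT₁ / (r − g) = 56,500 / (r − 0.0115) = €10,272,727.27.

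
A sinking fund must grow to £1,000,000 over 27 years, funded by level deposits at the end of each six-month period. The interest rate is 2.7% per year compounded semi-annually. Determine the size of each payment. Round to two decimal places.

£12,700.85

Level ordinary annuity; solve FV = PMT × [((1+r)^n − 1)/r] for PMT.
Periodic rate r = 0.027/2 per half-year; n is counted in half-years.
With n = 54: PMT = 1,000,000 / ([((1+r)^n − 1)/r]) = £12,700.85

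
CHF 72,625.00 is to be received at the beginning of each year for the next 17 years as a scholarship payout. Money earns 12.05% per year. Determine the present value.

This is an annuity due: 17 payments of CHF 72,625.00 at the beginning of each year.
Periodic rate r = 0.1205 per year.
PV = PMT × [(1 − (1+r)^−n)/r] × (1+r) = 72,625 × [1 − (1+r)^−17] / r × (1+r) = CHF 577,708.72

CHF 577,708.72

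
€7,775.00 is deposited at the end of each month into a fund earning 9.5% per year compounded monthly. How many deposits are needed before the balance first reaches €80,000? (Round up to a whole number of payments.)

10 payments

Periodic rate r = 0.095/12 per month; n is counted in months.
Ordinary annuity FV: 80,000 = 7,775 × [((1+r)^n − 1)/r].
(1+r)^n = 1 + 80,000 × r / 7,775, so n = ln(1 + 80,000·r/7,775) / ln(1+r) = 9.93.
Round up to a whole number of payments: n = 10.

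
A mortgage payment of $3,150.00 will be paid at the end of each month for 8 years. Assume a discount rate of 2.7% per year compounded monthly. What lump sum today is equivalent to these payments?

$271,696.84

This is an ordinary annuity: 96 payments of $3,150.00 at the end of each month.
Periodic rate r = 0.027/12 per month; n is counted in months.
PV = PMT × [(1 − (1+r)^−n)/r] = 3,150 × [1 − (1+r)^−96] / r = $271,696.84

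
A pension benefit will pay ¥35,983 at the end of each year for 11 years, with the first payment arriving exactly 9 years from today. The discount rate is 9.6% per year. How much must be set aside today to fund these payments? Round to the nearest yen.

Ordinary annuity of 11 payments, first payment at period 9.
Periodic rate r = 0.096 per year.
The ordinary-annuity PV formula values the stream one period before the first payment (period 8); discount that back 8 periods:
PV₀ = 35,983 × [1 − (1+r)^−11] / r × (1+r)^−8 = ¥114,350

¥114,350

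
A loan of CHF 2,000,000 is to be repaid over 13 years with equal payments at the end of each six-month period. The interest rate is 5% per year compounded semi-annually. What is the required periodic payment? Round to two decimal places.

CHF 105,537.49

Level ordinary annuity; solve PV = PMT × [(1 − (1+r)^−n)/r] for PMT.
Periodic rate r = 0.05/2 per half-year; n is counted in half-years.
With n = 26: PMT = 2,000,000 / ([(1 − (1+r)^−n)/r]) = CHF 105,537.49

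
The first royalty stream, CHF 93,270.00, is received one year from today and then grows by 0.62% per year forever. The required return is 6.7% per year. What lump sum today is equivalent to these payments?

Periodic rate r = 0.067 per year.
Growing perpetuity (Gordon): PV = PMT₁ / (r − g) = 93,270 / (r − 0.0062) = CHF 1,534,046.05.

CHF 1,534,046.05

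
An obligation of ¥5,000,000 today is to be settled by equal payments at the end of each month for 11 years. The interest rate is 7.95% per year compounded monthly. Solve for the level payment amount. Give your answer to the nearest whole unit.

¥56,943

Level ordinary annuity; solve PV = PMT × [(1 − (1+r)^−n)/r] for PMT.
Periodic rate r = 0.0795/12 per month; n is counted in months.
With n = 132: PMT = 5,000,000 / ([(1 − (1+r)^−n)/r]) = ¥56,943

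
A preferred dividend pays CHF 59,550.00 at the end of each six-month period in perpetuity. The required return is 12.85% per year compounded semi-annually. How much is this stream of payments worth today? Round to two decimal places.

Periodic rate r = 0.1285/2 per half-year.
Level perpetuity: PV = PMT / r = 59,550 / (0.1285/2) = CHF 926,848.25.

CHF 926,848.25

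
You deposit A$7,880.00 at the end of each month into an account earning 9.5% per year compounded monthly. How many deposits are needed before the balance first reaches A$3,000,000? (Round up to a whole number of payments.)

177 payments

Periodic rate r = 0.095/12 per month; n is counted in months.
Ordinary annuity FV: 3,000,000 = 7,880 × [((1+r)^n − 1)/r].
(1+r)^n = 1 + 3,000,000 × r / 7,880, so n = ln(1 + 3,000,000·r/7,880) / ln(1+r) = 176.24.
Round up to a whole number of payments: n = 177.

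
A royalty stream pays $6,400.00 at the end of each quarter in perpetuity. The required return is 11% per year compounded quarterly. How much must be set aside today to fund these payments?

Periodic rate r = 0.11/4 per quarter.
Level perpetuity: PV = PMT / r = 6,400 / (0.11/4) = $232,727.27.

$232,727.27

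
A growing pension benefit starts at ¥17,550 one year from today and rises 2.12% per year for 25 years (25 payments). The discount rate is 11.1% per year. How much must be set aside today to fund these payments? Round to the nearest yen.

¥171,670

Periodic rate r = 0.111 per year.
Growing ordinary annuity: PV = PMT₁ × [1 − ((1+g)/(1+r))^n] / (r − g) = 17,550 × [1 − ((1+0.0212)/(1+r))^25] / (r − 0.0212) = ¥171,670.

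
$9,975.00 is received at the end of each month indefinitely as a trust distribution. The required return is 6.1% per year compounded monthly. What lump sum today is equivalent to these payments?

$1,962,295.08

Periodic rate r = 0.061/12 per month.
Level perpetuity: PV = PMT / r = 9,975 / (0.061/12) = $1,962,295.08.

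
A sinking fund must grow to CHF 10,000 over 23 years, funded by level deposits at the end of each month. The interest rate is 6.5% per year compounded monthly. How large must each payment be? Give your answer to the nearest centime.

CHF 15.74

Level ordinary annuity; solve FV = PMT × [((1+r)^n − 1)/r] for PMT.
Periodic rate r = 0.065/12 per month; n is counted in months.
With n = 276: PMT = 10,000 / ([((1+r)^n − 1)/r]) = CHF 15.74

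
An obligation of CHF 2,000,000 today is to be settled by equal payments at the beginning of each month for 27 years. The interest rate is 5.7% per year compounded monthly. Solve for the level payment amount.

Level annuity due; solve PV = PMT × [(1 − (1+r)^−n)/r] × (1+r) for PMT.
Periodic rate r = 0.057/12 per month; n is counted in months.
With n = 324: PMT = 2,000,000 / ([(1 − (1+r)^−n)/r] × (1+r)) = CHF 12,050.52

CHF 12,050.52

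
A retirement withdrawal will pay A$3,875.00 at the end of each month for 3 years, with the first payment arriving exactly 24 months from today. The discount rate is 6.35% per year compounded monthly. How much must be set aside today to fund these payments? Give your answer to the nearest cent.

Ordinary annuity of 36 payments, first payment at period 24.
Periodic rate r = 0.0635/12 per month; n is counted in months.
The ordinary-annuity PV formula values the stream one period before the first payment (period 23); discount that back 23 periods:
PV₀ = 3,875 × [1 − (1+r)^−36] / r × (1+r)^−23 = A$112,229.06

A$112,229.06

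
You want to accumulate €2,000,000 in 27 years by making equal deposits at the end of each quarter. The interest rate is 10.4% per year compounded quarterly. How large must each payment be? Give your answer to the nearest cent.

€3,468.41

Level ordinary annuity; solve FV = PMT × [((1+r)^n − 1)/r] for PMT.
Periodic rate r = 0.104/4 per quarter; n is counted in quarters.
With n = 108: PMT = 2,000,000 / ([((1+r)^n − 1)/r]) = €3,468.41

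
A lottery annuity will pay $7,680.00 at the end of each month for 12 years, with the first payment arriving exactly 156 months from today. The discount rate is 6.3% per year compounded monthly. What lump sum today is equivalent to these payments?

$344,040.49

Ordinary annuity of 144 payments, first payment at period 156.
Periodic rate r = 0.063/12 per month; n is counted in months.
The ordinary-annuity PV formula values the stream one period before the first payment (period 155); discount that back 155 periods:
PV₀ = 7,680 × [1 − (1+r)^−144] / r × (1+r)^−155 = $344,040.49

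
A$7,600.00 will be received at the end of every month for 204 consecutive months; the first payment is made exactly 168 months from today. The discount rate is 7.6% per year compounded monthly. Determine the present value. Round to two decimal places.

Ordinary annuity of 204 payments, first payment at period 168.
Periodic rate r = 0.076/12 per month; n is counted in months.
The ordinary-annuity PV formula values the stream one period before the first payment (period 167); discount that back 167 periods:
PV₀ = 7,600 × [1 − (1+r)^−204] / r × (1+r)^−167 = A$302,777.81

A$302,777.81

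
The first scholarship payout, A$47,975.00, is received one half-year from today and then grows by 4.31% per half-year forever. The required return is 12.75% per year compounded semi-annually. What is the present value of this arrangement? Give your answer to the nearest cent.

A$2,323,244.55

Periodic rate r = 0.1275/2 per half-year.
Growing perpetuity (Gordon): PV = PMT₁ / (r − g) = 47,975 / (r − 0.0431) = A$2,323,244.55.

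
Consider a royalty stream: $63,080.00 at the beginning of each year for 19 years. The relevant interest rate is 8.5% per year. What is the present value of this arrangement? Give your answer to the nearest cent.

This is an annuity due: 19 payments of $63,080.00 at the beginning of each year.
Periodic rate r = 0.085 per year.
PV = PMT × [(1 − (1+r)^−n)/r] × (1+r) = 63,080 × [1 − (1+r)^−19] / r × (1+r) = $634,299.45

$634,299.45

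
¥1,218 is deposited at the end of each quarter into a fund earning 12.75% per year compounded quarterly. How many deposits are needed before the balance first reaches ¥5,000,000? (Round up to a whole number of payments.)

156 payments

Periodic rate r = 0.1275/4 per quarter; n is counted in quarters.
Ordinary annuity FV: 5,000,000 = 1,218 × [((1+r)^n − 1)/r].
(1+r)^n = 1 + 5,000,000 × r / 1,218, so n = ln(1 + 5,000,000·r/1,218) / ln(1+r) = 155.58.
Round up to a whole number of payments: n = 156.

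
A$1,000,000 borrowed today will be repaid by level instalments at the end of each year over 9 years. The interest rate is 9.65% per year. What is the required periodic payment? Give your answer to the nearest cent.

Level ordinary annuity; solve PV = PMT × [(1 − (1+r)^−n)/r] for PMT.
Periodic rate r = 0.0965 per year.
With n = 9: PMT = 1,000,000 / ([(1 − (1+r)^−n)/r]) = A$171,232.18

A$171,232.18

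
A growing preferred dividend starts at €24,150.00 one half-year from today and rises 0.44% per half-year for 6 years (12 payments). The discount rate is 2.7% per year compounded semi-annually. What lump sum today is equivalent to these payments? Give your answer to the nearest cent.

Periodic rate r = 0.027/2 per half-year; n is counted in half-years.
Growing ordinary annuity: PV = PMT₁ × [1 − ((1+g)/(1+r))^n] / (r − g) = 24,150 × [1 − ((1+0.0044)/(1+r))^12] / (r − 0.0044) = €272,233.36.

€272,233.36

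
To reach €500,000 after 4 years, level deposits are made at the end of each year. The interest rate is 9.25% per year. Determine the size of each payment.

€108,932.07

Level ordinary annuity; solve FV = PMT × [((1+r)^n − 1)/r] for PMT.
Periodic rate r = 0.0925 per year.
With n = 4: PMT = 500,000 / ([((1+r)^n − 1)/r]) = €108,932.07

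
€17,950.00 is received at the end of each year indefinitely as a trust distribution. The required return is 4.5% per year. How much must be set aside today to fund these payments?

€398,888.89

Periodic rate r = 0.045 per year.
Level perpetuity: PV = PMT / r = 17,950 / (0.045) = €398,888.89.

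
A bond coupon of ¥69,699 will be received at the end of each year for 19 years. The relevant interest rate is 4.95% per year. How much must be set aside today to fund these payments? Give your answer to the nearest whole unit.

This is an ordinary annuity: 19 payments of ¥69,699 at the end of each year.
Periodic rate r = 0.0495 per year.
PV = PMT × [(1 − (1+r)^−n)/r] = 69,699 × [1 − (1+r)^−19] / r = ¥845,778

¥845,778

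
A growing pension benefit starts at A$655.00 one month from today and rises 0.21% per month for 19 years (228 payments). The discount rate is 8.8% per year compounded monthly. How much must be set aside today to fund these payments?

A$86,991.69

Periodic rate r = 0.088/12 per month; n is counted in months.
Growing ordinary annuity: PV = PMT₁ × [1 − ((1+g)/(1+r))^n] / (r − g) = 655 × [1 − ((1+0.0021)/(1+r))^228] / (r − 0.0021) = A$86,991.69.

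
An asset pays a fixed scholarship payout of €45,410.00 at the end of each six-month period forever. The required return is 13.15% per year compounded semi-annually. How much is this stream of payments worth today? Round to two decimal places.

€690,646.39

Periodic rate r = 0.1315/2 per half-year.
Level perpetuity: PV = PMT / r = 45,410 / (0.1315/2) = €690,646.39.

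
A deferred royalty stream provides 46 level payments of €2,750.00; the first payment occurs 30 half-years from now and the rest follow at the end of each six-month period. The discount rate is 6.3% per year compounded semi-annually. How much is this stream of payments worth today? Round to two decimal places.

Ordinary annuity of 46 payments, first payment at period 30.
Periodic rate r = 0.063/2 per half-year; n is counted in half-years.
The ordinary-annuity PV formula values the stream one period before the first payment (period 29); discount that back 29 periods:
PV₀ = 2,750 × [1 − (1+r)^−46] / r × (1+r)^−29 = €26,987.55

€26,987.55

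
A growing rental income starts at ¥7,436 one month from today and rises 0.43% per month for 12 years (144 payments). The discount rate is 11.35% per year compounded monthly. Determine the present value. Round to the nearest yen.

¥752,202

Periodic rate r = 0.1135/12 per month; n is counted in months.
Growing ordinary annuity: PV = PMT₁ × [1 − ((1+g)/(1+r))^n] / (r − g) = 7,436 × [1 − ((1+0.0043)/(1+r))^144] / (r − 0.0043) = ¥752,202.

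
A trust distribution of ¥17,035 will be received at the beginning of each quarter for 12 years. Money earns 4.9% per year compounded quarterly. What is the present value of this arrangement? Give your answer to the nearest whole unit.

¥622,990

This is an annuity due: 48 payments of ¥17,035 at the beginning of each quarter.
Periodic rate r = 0.049/4 per quarter; n is counted in quarters.
PV = PMT × [(1 − (1+r)^−n)/r] × (1+r) = 17,035 × [1 − (1+r)^−48] / r × (1+r) = ¥622,990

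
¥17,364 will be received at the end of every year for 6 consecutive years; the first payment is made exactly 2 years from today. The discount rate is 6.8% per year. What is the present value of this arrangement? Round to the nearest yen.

Ordinary annuity of 6 payments, first payment at period 2.
Periodic rate r = 0.068 per year.
The ordinary-annuity PV formula values the stream one period before the first payment (period 1); discount that back 1 periods:
PV₀ = 17,364 × [1 − (1+r)^−6] / r × (1+r)^−1 = ¥77,977

¥77,977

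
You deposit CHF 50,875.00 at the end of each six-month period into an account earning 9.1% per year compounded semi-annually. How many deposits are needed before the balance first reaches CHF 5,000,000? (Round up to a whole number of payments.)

39 payments

Periodic rate r = 0.091/2 per half-year; n is counted in half-years.
Ordinary annuity FV: 5,000,000 = 50,875 × [((1+r)^n − 1)/r].
(1+r)^n = 1 + 5,000,000 × r / 50,875, so n = ln(1 + 5,000,000·r/50,875) / ln(1+r) = 38.20.
Round up to a whole number of payments: n = 39.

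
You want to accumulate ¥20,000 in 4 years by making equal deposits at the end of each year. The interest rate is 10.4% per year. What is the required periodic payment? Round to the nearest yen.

¥4,284

Level ordinary annuity; solve FV = PMT × [((1+r)^n − 1)/r] for PMT.
Periodic rate r = 0.104 per year.
With n = 4: PMT = 20,000 / ([((1+r)^n − 1)/r]) = ¥4,284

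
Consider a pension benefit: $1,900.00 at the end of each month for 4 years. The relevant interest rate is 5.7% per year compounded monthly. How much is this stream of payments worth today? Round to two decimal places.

This is an ordinary annuity: 48 payments of $1,900.00 at the end of each month.
Periodic rate r = 0.057/12 per month; n is counted in months.
PV = PMT × [(1 − (1+r)^−n)/r] = 1,900 × [1 − (1+r)^−48] / r = $81,378.35

$81,378.35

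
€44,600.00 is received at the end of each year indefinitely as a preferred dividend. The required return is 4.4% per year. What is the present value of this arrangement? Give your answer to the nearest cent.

€1,013,636.36

Periodic rate r = 0.044 per year.
Level perpetuity: PV = PMT / r = 44,600 / (0.044) = €1,013,636.36.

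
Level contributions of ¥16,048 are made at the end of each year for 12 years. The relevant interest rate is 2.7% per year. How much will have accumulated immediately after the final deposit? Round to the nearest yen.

¥223,911

This is an ordinary annuity: 12 deposits of ¥16,048 at the end of each year.
Periodic rate r = 0.027 per year.
FV = PMT × [((1+r)^n − 1)/r] = 16,048 × [(1+r)^12 − 1] / r = ¥223,911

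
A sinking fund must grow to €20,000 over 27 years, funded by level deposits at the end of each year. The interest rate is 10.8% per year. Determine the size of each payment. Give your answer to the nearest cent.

Level ordinary annuity; solve FV = PMT × [((1+r)^n − 1)/r] for PMT.
Periodic rate r = 0.108 per year.
With n = 27: PMT = 20,000 / ([((1+r)^n − 1)/r]) = €144.55

€144.55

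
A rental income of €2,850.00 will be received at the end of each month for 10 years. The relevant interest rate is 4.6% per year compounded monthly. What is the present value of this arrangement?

€273,719.66

This is an ordinary annuity: 120 payments of €2,850.00 at the end of each month.
Periodic rate r = 0.046/12 per month; n is counted in months.
PV = PMT × [(1 − (1+r)^−n)/r] = 2,850 × [1 − (1+r)^−120] / r = €273,719.66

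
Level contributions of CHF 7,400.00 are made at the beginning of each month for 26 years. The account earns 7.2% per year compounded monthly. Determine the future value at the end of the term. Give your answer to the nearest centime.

This is an annuity due: 312 deposits of CHF 7,400.00 at the beginning of each month.
Periodic rate r = 0.072/12 per month; n is counted in months.
FV = PMT × [((1+r)^n − 1)/r] × (1+r) = 7,400 × [(1+r)^312 − 1] / r × (1+r) = CHF 6,780,634.55

CHF 6,780,634.55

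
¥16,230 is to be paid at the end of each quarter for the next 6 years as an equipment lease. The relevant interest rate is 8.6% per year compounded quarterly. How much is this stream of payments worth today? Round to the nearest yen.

¥301,820

This is an ordinary annuity: 24 payments of ¥16,230 at the end of each quarter.
Periodic rate r = 0.086/4 per quarter; n is counted in quarters.
PV = PMT × [(1 − (1+r)^−n)/r] = 16,230 × [1 − (1+r)^−24] / r = ¥301,820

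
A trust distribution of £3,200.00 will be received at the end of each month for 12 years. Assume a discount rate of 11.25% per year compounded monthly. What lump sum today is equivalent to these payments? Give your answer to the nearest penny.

£252,287.75

This is an ordinary annuity: 144 payments of £3,200.00 at the end of each month.
Periodic rate r = 0.1125/12 per month; n is counted in months.
PV = PMT × [(1 − (1+r)^−n)/r] = 3,200 × [1 − (1+r)^−144] / r = £252,287.75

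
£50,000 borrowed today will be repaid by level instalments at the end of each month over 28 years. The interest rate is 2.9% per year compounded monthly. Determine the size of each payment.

£217.48

Level ordinary annuity; solve PV = PMT × [(1 − (1+r)^−n)/r] for PMT.
Periodic rate r = 0.029/12 per month; n is counted in months.
With n = 336: PMT = 50,000 / ([(1 − (1+r)^−n)/r]) = £217.48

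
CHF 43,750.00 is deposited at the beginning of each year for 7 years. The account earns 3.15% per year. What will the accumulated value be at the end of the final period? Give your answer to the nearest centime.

This is an annuity due: 7 deposits of CHF 43,750.00 at the beginning of each year.
Periodic rate r = 0.0315 per year.
FV = PMT × [((1+r)^n − 1)/r] × (1+r) = 43,750 × [(1+r)^7 − 1] / r × (1+r) = CHF 347,366.68

CHF 347,366.68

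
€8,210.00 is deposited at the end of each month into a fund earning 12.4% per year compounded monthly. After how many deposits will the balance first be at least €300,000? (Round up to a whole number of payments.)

Periodic rate r = 0.124/12 per month; n is counted in months.
Ordinary annuity FV: 300,000 = 8,210 × [((1+r)^n − 1)/r].
(1+r)^n = 1 + 300,000 × r / 8,210, so n = ln(1 + 300,000·r/8,210) / ln(1+r) = 31.16.
Round up to a whole number of payments: n = 32.

32 payments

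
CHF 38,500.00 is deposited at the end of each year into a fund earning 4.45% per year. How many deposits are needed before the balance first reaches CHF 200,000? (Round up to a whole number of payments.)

Periodic rate r = 0.0445 per year.
Ordinary annuity FV: 200,000 = 38,500 × [((1+r)^n − 1)/r].
(1+r)^n = 1 + 200,000 × r / 38,500, so n = ln(1 + 200,000·r/38,500) / ln(1+r) = 4.78.
Round up to a whole number of payments: n = 5.

5 payments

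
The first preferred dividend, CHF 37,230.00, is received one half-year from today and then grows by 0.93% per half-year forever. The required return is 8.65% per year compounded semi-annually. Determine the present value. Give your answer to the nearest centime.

CHF 1,096,612.67

Periodic rate r = 0.0865/2 per half-year.
Growing perpetuity (Gordon): PV = PMT₁ / (r − g) = 37,230 / (r − 0.0093) = CHF 1,096,612.67.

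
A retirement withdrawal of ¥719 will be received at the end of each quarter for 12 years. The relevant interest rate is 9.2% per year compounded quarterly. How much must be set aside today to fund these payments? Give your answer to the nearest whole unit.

¥20,766

This is an ordinary annuity: 48 payments of ¥719 at the end of each quarter.
Periodic rate r = 0.092/4 per quarter; n is counted in quarters.
PV = PMT × [(1 − (1+r)^−n)/r] = 719 × [1 − (1+r)^−48] / r = ¥20,766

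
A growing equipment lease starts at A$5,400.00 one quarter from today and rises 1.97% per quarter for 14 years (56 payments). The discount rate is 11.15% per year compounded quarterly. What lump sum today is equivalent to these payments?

A$238,169.34

Periodic rate r = 0.1115/4 per quarter; n is counted in quarters.
Growing ordinary annuity: PV = PMT₁ × [1 − ((1+g)/(1+r))^n] / (r − g) = 5,400 × [1 − ((1+0.0197)/(1+r))^56] / (r − 0.0197) = A$238,169.34.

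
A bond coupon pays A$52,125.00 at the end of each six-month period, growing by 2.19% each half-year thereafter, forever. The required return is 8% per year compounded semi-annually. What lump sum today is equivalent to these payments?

A$2,879,834.25

Periodic rate r = 0.08/2 per half-year.
Growing perpetuity (Gordon): PV = PMT₁ / (r − g) = 52,125 / (r − 0.0219) = A$2,879,834.25.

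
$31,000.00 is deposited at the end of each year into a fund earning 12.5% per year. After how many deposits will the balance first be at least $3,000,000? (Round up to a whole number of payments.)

Periodic rate r = 0.125 per year.
Ordinary annuity FV: 3,000,000 = 31,000 × [((1+r)^n − 1)/r].
(1+r)^n = 1 + 3,000,000 × r / 31,000, so n = ln(1 + 3,000,000·r/31,000) / ln(1+r) = 21.84.
Round up to a whole number of payments: n = 22.

22 payments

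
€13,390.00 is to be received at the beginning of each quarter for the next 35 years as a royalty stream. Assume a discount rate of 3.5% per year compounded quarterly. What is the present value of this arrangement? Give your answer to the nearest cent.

This is an annuity due: 140 payments of €13,390.00 at the beginning of each quarter.
Periodic rate r = 0.035/4 per quarter; n is counted in quarters.
PV = PMT × [(1 − (1+r)^−n)/r] × (1+r) = 13,390 × [1 − (1+r)^−140] / r × (1+r) = €1,087,786.42

€1,087,786.42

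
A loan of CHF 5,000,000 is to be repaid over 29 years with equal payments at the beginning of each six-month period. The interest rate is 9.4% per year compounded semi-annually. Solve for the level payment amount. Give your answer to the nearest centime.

CHF 241,261.29

Level annuity due; solve PV = PMT × [(1 − (1+r)^−n)/r] × (1+r) for PMT.
Periodic rate r = 0.094/2 per half-year; n is counted in half-years.
With n = 58: PMT = 5,000,000 / ([(1 − (1+r)^−n)/r] × (1+r)) = CHF 241,261.29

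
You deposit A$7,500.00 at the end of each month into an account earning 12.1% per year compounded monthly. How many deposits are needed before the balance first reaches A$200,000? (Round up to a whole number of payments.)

Periodic rate r = 0.121/12 per month; n is counted in months.
Ordinary annuity FV: 200,000 = 7,500 × [((1+r)^n − 1)/r].
(1+r)^n = 1 + 200,000 × r / 7,500, so n = ln(1 + 200,000·r/7,500) / ln(1+r) = 23.74.
Round up to a whole number of payments: n = 24.

24 payments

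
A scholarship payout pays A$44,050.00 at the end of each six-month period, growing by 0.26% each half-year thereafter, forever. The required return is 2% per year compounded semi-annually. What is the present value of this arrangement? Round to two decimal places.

A$5,952,702.70

Periodic rate r = 0.02/2 per half-year.
Growing perpetuity (Gordon): PV = PMT₁ / (r − g) = 44,050 / (r − 0.0026) = A$5,952,702.70.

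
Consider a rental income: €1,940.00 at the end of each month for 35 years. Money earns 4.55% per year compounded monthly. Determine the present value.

This is an ordinary annuity: 420 payments of €1,940.00 at the end of each month.
Periodic rate r = 0.0455/12 per month; n is counted in months.
PV = PMT × [(1 − (1+r)^−n)/r] = 1,940 × [1 − (1+r)^−420] / r = €407,256.77

€407,256.77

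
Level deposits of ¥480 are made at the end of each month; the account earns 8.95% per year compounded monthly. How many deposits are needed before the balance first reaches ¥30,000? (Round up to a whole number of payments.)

Periodic rate r = 0.0895/12 per month; n is counted in months.
Ordinary annuity FV: 30,000 = 480 × [((1+r)^n − 1)/r].
(1+r)^n = 1 + 30,000 × r / 480, so n = ln(1 + 30,000·r/480) / ln(1+r) = 51.49.
Round up to a whole number of payments: n = 52.

52 payments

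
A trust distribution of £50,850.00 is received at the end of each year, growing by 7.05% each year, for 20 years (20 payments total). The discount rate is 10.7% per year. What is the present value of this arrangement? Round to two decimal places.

Periodic rate r = 0.107 per year.
Growing ordinary annuity: PV = PMT₁ × [1 − ((1+g)/(1+r))^n] / (r − g) = 50,850 × [1 − ((1+0.0705)/(1+r))^20] / (r − 0.0705) = £680,660.14.

£680,660.14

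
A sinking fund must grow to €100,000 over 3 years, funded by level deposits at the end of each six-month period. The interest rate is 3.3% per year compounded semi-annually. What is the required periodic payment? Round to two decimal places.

€15,992.29

Level ordinary annuity; solve FV = PMT × [((1+r)^n − 1)/r] for PMT.
Periodic rate r = 0.033/2 per half-year; n is counted in half-years.
With n = 6: PMT = 100,000 / ([((1+r)^n − 1)/r]) = €15,992.29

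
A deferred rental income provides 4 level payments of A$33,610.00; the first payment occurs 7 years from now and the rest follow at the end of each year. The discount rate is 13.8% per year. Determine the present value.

Ordinary annuity of 4 payments, first payment at period 7.
Periodic rate r = 0.138 per year.
The ordinary-annuity PV formula values the stream one period before the first payment (period 6); discount that back 6 periods:
PV₀ = 33,610 × [1 − (1+r)^−4] / r × (1+r)^−6 = A$45,273.56

A$45,273.56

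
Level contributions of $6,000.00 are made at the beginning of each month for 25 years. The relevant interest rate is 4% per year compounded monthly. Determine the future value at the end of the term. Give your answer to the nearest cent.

This is an annuity due: 300 deposits of $6,000.00 at the beginning of each month.
Periodic rate r = 0.04/12 per month; n is counted in months.
FV = PMT × [((1+r)^n − 1)/r] × (1+r) = 6,000 × [(1+r)^300 − 1] / r × (1+r) = $3,095,059.88

$3,095,059.88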